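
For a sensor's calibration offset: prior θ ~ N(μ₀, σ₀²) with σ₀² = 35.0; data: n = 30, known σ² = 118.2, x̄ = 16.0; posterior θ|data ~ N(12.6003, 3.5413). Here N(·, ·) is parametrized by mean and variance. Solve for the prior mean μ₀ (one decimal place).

μ₀ = -17.6

With known observation variance, the Normal–Normal posterior has precision τ_n = τ₀ + n/σ² and mean μ_n = (τ₀μ₀ + (n/σ²)x̄)/τ_n.
Here τ₀ = 1/35.0 = 0.028571 and τ_data = 30/118.2 = 0.253807, so τ_n = 0.282378.
Rearranging for μ₀: μ₀ = (μ_n·τ_n − τ_data·x̄)/τ₀ = (12.6003·0.282378 − 0.253807·16.0) / 0.028571 = -0.502864/0.028571 ≈ -17.6.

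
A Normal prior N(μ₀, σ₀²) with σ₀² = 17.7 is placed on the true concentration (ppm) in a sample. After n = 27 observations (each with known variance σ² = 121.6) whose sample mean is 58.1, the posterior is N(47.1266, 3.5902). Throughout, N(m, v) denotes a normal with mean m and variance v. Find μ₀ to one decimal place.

μ₀ = 4.0

With known observation variance, the Normal–Normal posterior has precision τ_n = τ₀ + n/σ² and mean μ_n = (τ₀μ₀ + (n/σ²)x̄)/τ_n.
Here τ₀ = 1/17.7 = 0.056497 and τ_data = 27/121.6 = 0.222039, so τ_n = 0.278536.
Rearranging for μ₀: μ₀ = (μ_n·τ_n − τ_data·x̄)/τ₀ = (47.1266·0.278536 − 0.222039·58.1) / 0.056497 = 0.225989/0.056497 ≈ 4.0.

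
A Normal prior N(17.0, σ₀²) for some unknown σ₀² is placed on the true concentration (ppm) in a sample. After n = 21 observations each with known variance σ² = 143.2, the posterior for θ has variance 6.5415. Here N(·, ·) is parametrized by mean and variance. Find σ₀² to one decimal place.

σ₀² = 160.7

For the Normal–Normal model with known σ², precisions add: τ_n = τ₀ + n/σ².
So 1/σ₀² = 1/6.5415 − 21/143.2 = 0.152870 − 0.146648 = 0.006222.
Hence σ₀² = 1/0.006222 ≈ 160.7.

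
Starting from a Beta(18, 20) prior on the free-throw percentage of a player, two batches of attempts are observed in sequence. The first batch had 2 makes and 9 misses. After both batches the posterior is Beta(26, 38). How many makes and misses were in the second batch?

Sequential conjugate updates are equivalent to a single update on the pooled data, so total successes = posterior α − prior α and total failures = posterior β − prior β.
Total across both batches: 26−18=8 makes, 38−20=18 misses.
Subtract the first batch: 8−2=6 makes and 18−9=9 misses.

6 makes and 9 misses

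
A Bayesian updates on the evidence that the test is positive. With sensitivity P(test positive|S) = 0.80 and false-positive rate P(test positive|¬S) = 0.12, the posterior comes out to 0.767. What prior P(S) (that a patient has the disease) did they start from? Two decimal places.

In odds form, posterior odds = prior odds × likelihood ratio, so prior odds = posterior odds ÷ LR.
Posterior odds = 0.767/(1−0.767) = 3.2918. LR = 0.80/0.12 = 6.6667.
Prior odds = 3.2918/6.6667 = 0.4938, so P(S) = 0.4938/(1+0.4938) ≈ 0.33.

P(S) = 0.33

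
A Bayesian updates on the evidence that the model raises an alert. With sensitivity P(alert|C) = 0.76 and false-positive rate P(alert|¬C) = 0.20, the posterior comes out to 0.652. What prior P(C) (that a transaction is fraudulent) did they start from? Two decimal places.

Bayes' rule in odds form gives O(C|E) = O(C)·[P(E|C)/P(E|¬C)], hence O(C) = O(C|E)/LR.
Posterior odds = 0.652/(1−0.652) = 1.8736. LR = 0.76/0.20 = 3.8000.
Prior odds = 1.8736/3.8000 = 0.4931, so P(C) = 0.4931/(1+0.4931) ≈ 0.33.

P(C) = 0.33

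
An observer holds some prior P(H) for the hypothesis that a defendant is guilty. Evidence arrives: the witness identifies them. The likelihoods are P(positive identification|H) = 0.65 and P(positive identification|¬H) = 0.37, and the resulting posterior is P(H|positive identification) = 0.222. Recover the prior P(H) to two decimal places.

Bayes' rule in odds form gives O(H|E) = O(H)·[P(E|H)/P(E|¬H)], hence O(H) = O(H|E)/LR.
Posterior odds = 0.222/(1−0.222) = 0.2853. LR = 0.65/0.37 = 1.7568.
Prior odds = 0.2853/1.7568 = 0.1624, so P(H) = 0.1624/(1+0.1624) ≈ 0.14.

P(H) = 0.14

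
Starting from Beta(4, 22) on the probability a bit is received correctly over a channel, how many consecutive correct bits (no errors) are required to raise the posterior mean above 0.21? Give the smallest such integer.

After k correct bits and 0 errors the posterior is Beta(4+k, 22), with mean (4+k)/(4+22+k).
Set (4+k)/(26+k) > 0.21 and solve: k > (0.21·26 − 4)/(1 − 0.21) = 1.848.
The smallest integer exceeding 1.848 is 2, and checking k=2: (6)/(28) = 0.2143 > 0.21.

k = 2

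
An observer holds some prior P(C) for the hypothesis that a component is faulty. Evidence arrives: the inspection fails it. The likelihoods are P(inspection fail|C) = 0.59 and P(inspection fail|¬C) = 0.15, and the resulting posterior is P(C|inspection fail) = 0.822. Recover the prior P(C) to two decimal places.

P(C) = 0.54

Bayes' rule in odds form gives O(C|E) = O(C)·[P(E|C)/P(E|¬C)], hence O(C) = O(C|E)/LR.
Posterior odds = 0.822/(1−0.822) = 4.6180. LR = 0.59/0.15 = 3.9333.
Prior odds = 4.6180/3.9333 = 1.1741, so P(C) = 1.1741/(1+1.1741) ≈ 0.54.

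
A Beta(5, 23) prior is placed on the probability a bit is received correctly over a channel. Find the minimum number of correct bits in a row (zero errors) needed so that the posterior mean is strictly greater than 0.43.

After k correct bits and 0 errors the posterior is Beta(5+k, 23), with mean (5+k)/(5+23+k).
Set (5+k)/(28+k) > 0.43 and solve: k > (0.43·28 − 5)/(1 − 0.43) = 12.351.
The smallest integer exceeding 12.351 is 13.

k = 13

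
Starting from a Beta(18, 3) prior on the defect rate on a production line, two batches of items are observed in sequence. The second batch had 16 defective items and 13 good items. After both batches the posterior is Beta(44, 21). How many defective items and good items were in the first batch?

10 defective items and 5 good items

Sequential conjugate updates are equivalent to a single update on the pooled data, so total successes = posterior α − prior α and total failures = posterior β − prior β.
Total across both batches: 44−18=26 defective items, 21−3=18 good items.
Subtract the second batch: 26−16=10 defective items and 18−13=5 good items.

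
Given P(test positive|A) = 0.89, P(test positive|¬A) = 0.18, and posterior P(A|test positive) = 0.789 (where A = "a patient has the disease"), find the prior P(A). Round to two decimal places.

Bayes' rule in odds form gives O(A|E) = O(A)·[P(E|A)/P(E|¬A)], hence O(A) = O(A|E)/LR.
Posterior odds = 0.789/(1−0.789) = 3.7393. LR = 0.89/0.18 = 4.9444.
Prior odds = 3.7393/4.9444 = 0.7563, so P(A) = 0.7563/(1+0.7563) ≈ 0.43.

P(A) = 0.43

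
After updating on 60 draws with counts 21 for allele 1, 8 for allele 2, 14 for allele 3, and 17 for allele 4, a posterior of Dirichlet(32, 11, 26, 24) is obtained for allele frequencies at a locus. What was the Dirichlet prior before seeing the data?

Dirichlet(11, 3, 12, 7)

For a Dirichlet(α) prior with multinomial counts c, the posterior is Dirichlet(α + c) componentwise.
Subtract each count from the matching posterior parameter: 32−21=11, 11−8=3, 26−14=12, 24−17=7.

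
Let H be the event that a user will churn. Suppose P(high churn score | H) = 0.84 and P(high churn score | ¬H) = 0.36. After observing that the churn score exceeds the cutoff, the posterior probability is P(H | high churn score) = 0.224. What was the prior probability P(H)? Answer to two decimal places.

Bayes' rule in odds form gives O(H|E) = O(H)·[P(E|H)/P(E|¬H)], hence O(H) = O(H|E)/LR.
Posterior odds = 0.224/(1−0.224) = 0.2887. LR = 0.84/0.36 = 2.3333.
Prior odds = 0.2887/2.3333 = 0.1237, so P(H) = 0.1237/(1+0.1237) ≈ 0.11.

P(H) = 0.11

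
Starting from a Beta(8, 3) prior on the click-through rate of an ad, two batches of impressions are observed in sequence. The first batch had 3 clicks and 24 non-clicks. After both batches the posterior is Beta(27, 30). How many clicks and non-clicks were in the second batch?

Because Beta–binomial updating is additive in the counts, the combined data contributed (α_post−α_prior, β_post−β_prior) successes and failures.
Total across both batches: 27−8=19 clicks, 30−3=27 non-clicks.
Subtract the first batch: 19−3=16 clicks and 27−24=3 non-clicks.

16 clicks and 3 non-clicks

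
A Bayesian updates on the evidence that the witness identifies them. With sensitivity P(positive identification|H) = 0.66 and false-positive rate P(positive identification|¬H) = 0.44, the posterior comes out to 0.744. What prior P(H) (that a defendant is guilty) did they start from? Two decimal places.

P(H) = 0.66

Bayes' rule in odds form gives O(H|E) = O(H)·[P(E|H)/P(E|¬H)], hence O(H) = O(H|E)/LR.
Posterior odds = 0.744/(1−0.744) = 2.9062. LR = 0.66/0.44 = 1.5000.
Prior odds = 2.9062/1.5000 = 1.9375, so P(H) = 1.9375/(1+1.9375) ≈ 0.66.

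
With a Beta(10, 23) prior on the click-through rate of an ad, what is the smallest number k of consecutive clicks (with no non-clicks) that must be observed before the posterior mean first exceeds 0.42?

After k clicks and 0 non-clicks the posterior is Beta(10+k, 23), with mean (10+k)/(10+23+k).
Set (10+k)/(33+k) > 0.42 and solve: k > (0.42·33 − 10)/(1 − 0.42) = 6.655.
The smallest integer exceeding 6.655 is 7.

k = 7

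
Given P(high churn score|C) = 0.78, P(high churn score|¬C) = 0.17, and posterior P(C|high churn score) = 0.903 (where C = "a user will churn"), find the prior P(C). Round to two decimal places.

P(C) = 0.67

Bayes' rule in odds form gives O(C|E) = O(C)·[P(E|C)/P(E|¬C)], hence O(C) = O(C|E)/LR.
Posterior odds = 0.903/(1−0.903) = 9.3093. LR = 0.78/0.17 = 4.5882.
Prior odds = 9.3093/4.5882 = 2.0290, so P(C) = 2.0290/(1+2.0290) ≈ 0.67.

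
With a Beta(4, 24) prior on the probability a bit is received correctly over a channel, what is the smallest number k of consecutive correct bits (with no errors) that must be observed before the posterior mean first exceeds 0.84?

k = 123

After k correct bits and 0 errors the posterior is Beta(4+k, 24), with mean (4+k)/(4+24+k).
Set (4+k)/(28+k) > 0.84 and solve: k > (0.84·28 − 4)/(1 − 0.84) = 122.000.
The smallest integer exceeding 122.000 is 123.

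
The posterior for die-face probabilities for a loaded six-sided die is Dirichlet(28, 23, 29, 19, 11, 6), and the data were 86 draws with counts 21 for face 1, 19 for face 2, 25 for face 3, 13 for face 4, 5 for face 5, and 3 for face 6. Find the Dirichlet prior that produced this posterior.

Dirichlet(7, 4, 4, 6, 6, 3)

For a Dirichlet(α) prior with multinomial counts c, the posterior is Dirichlet(α + c) componentwise.
Subtract each count from the matching posterior parameter: 28−21=7, 23−19=4, 29−25=4, 19−13=6, 11−5=6, 6−3=3.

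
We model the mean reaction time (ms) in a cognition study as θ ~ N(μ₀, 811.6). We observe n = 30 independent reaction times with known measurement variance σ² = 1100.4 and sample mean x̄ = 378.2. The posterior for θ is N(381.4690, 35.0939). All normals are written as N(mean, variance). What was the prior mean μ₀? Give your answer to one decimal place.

With known observation variance, the Normal–Normal posterior has precision τ_n = τ₀ + n/σ² and mean μ_n = (τ₀μ₀ + (n/σ²)x̄)/τ_n.
Here τ₀ = 1/811.6 = 0.001232 and τ_data = 30/1100.4 = 0.027263, so τ_n = 0.028495.
Rearranging for μ₀: μ₀ = (μ_n·τ_n − τ_data·x̄)/τ₀ = (381.4690·0.028495 − 0.027263·378.2) / 0.001232 = 0.559093/0.001232 ≈ 453.8.

μ₀ = 453.8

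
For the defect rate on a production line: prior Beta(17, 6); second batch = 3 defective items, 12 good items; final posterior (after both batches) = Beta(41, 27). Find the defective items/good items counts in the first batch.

21 defective items and 9 good items

Because Beta–binomial updating is additive in the counts, the combined data contributed (α_post−α_prior, β_post−β_prior) successes and failures.
Total across both batches: 41−17=24 defective items, 27−6=21 good items.
Subtract the second batch: 24−3=21 defective items and 21−12=9 good items.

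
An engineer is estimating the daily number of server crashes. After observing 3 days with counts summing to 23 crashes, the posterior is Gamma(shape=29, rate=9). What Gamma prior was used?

Gamma(shape=6, rate=6)

Gamma–Poisson conjugacy: posterior shape = α + Σxᵢ, posterior rate = β + n.
So α = 29 − 23 = 6 and β = 9 − 3 = 6.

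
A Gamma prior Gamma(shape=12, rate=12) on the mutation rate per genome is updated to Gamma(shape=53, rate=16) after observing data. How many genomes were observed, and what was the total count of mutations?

A Gamma(α, β) prior (rate parametrization) on a Poisson rate with n observations summing to S gives posterior Gamma(α+S, β+n).
Matching: Σxᵢ = 53 − 12 = 41 and n = 16 − 12 = 4.

n = 4 genomes with total 41 mutations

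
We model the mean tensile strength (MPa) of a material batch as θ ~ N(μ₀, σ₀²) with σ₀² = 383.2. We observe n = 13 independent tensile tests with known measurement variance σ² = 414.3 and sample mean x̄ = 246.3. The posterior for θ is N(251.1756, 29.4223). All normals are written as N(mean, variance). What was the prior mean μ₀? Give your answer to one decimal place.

μ₀ = 309.8

With known observation variance, the Normal–Normal posterior has precision τ_n = τ₀ + n/σ² and mean μ_n = (τ₀μ₀ + (n/σ²)x̄)/τ_n.
Here τ₀ = 1/383.2 = 0.002610 and τ_data = 13/414.3 = 0.031378, so τ_n = 0.033988.
Rearranging for μ₀: μ₀ = (μ_n·τ_n − τ_data·x̄)/τ₀ = (251.1756·0.033988 − 0.031378·246.3) / 0.002610 = 0.808555/0.002610 ≈ 309.8.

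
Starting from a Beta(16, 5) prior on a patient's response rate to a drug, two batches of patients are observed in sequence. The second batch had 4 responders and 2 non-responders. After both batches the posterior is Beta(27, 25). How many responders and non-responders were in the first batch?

Sequential conjugate updates are equivalent to a single update on the pooled data, so total successes = posterior α − prior α and total failures = posterior β − prior β.
Total across both batches: 27−16=11 responders, 25−5=20 non-responders.
Subtract the second batch: 11−4=7 responders and 20−2=18 non-responders.

7 responders and 18 non-responders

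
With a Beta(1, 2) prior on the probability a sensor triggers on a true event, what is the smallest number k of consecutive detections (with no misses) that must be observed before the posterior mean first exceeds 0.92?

After k detections and 0 misses the posterior is Beta(1+k, 2), with mean (1+k)/(1+2+k).
Set (1+k)/(3+k) > 0.92 and solve: k > (0.92·3 − 1)/(1 − 0.92) = 22.000.
The smallest integer exceeding 22.000 is 23.

k = 23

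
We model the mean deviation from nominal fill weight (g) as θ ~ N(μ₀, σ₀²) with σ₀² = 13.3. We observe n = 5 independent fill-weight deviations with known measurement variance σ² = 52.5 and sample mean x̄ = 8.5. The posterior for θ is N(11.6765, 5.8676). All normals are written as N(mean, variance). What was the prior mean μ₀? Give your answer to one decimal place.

μ₀ = 15.7

With known observation variance, the Normal–Normal posterior has precision τ_n = τ₀ + n/σ² and mean μ_n = (τ₀μ₀ + (n/σ²)x̄)/τ_n.
Here τ₀ = 1/13.3 = 0.075188 and τ_data = 5/52.5 = 0.095238, so τ_n = 0.170426.
Rearranging for μ₀: μ₀ = (μ_n·τ_n − τ_data·x̄)/τ₀ = (11.6765·0.170426 − 0.095238·8.5) / 0.075188 = 1.180456/0.075188 ≈ 15.7.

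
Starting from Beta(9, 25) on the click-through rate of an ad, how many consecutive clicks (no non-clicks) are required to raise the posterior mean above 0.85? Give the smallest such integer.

k = 133

After k clicks and 0 non-clicks the posterior is Beta(9+k, 25), with mean (9+k)/(9+25+k).
Set (9+k)/(34+k) > 0.85 and solve: k > (0.85·34 − 9)/(1 − 0.85) = 132.667.
The smallest integer exceeding 132.667 is 133, and checking k=133: (142)/(167) = 0.8503 > 0.85.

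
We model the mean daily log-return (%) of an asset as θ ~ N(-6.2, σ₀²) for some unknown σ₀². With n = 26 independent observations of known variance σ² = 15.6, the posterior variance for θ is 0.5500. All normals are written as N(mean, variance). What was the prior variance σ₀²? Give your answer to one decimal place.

σ₀² = 6.6

Posterior precision equals prior precision plus data precision: 1/σ_n² = 1/σ₀² + n/σ².
So 1/σ₀² = 1/0.5500 − 26/15.6 = 1.818182 − 1.666667 = 0.151515.
Hence σ₀² = 1/0.151515 ≈ 6.6.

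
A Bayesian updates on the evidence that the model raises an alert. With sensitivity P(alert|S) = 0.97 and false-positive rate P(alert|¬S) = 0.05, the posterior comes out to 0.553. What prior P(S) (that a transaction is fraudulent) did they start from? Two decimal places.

In odds form, posterior odds = prior odds × likelihood ratio, so prior odds = posterior odds ÷ LR.
Posterior odds = 0.553/(1−0.553) = 1.2371. LR = 0.97/0.05 = 19.4000.
Prior odds = 1.2371/19.4000 = 0.0638, so P(S) = 0.0638/(1+0.0638) ≈ 0.06.

P(S) = 0.06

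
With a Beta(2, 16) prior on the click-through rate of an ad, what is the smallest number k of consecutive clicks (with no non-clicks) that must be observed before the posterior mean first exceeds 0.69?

k = 34

After k clicks and 0 non-clicks the posterior is Beta(2+k, 16), with mean (2+k)/(2+16+k).
Set (2+k)/(18+k) > 0.69 and solve: k > (0.69·18 − 2)/(1 − 0.69) = 33.613.
The smallest integer exceeding 33.613 is 34, and checking k=34: (36)/(52) = 0.6923 > 0.69.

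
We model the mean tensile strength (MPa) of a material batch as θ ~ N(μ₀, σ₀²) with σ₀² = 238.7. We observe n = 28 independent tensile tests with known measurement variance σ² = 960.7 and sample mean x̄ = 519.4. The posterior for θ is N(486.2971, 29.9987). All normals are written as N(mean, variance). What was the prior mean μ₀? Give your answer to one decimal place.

With known observation variance, the Normal–Normal posterior has precision τ_n = τ₀ + n/σ² and mean μ_n = (τ₀μ₀ + (n/σ²)x̄)/τ_n.
Here τ₀ = 1/238.7 = 0.004189 and τ_data = 28/960.7 = 0.029145, so τ_n = 0.033334.
Rearranging for μ₀: μ₀ = (μ_n·τ_n − τ_data·x̄)/τ₀ = (486.2971·0.033334 − 0.029145·519.4) / 0.004189 = 1.072315/0.004189 ≈ 256.0.

μ₀ = 256.0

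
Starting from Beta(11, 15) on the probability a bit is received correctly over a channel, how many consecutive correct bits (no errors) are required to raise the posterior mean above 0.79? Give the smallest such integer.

k = 46

After k correct bits and 0 errors the posterior is Beta(11+k, 15), with mean (11+k)/(11+15+k).
Set (11+k)/(26+k) > 0.79 and solve: k > (0.79·26 − 11)/(1 − 0.79) = 45.429.
The smallest integer exceeding 45.429 is 46, and checking k=46: (57)/(72) = 0.7917 > 0.79.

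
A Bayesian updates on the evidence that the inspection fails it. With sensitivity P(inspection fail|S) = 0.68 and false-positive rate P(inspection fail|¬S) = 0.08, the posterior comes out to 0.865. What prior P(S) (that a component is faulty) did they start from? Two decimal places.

Bayes' rule in odds form gives O(S|E) = O(S)·[P(E|S)/P(E|¬S)], hence O(S) = O(S|E)/LR.
Posterior odds = 0.865/(1−0.865) = 6.4074. LR = 0.68/0.08 = 8.5000.
Prior odds = 6.4074/8.5000 = 0.7538, so P(S) = 0.7538/(1+0.7538) ≈ 0.43.

P(S) = 0.43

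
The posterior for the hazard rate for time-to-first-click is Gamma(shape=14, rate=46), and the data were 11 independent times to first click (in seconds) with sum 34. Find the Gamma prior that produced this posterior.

For an exponential likelihood with a Gamma(α, β) prior on the rate, n observations with total T give posterior Gamma(α+n, β+T).
So α = 14 − 11 = 3 and β = 46 − 34 = 12.

Gamma(shape=3, rate=12)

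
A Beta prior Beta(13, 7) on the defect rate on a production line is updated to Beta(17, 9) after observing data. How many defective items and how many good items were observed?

Under Beta–binomial conjugacy the posterior parameters are (α+s, β+f).
Match parameters: s=17−13=4, f=9−7=2.

4 defective items and 2 good items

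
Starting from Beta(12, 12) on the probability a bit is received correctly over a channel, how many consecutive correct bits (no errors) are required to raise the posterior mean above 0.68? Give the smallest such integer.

k = 14

After k correct bits and 0 errors the posterior is Beta(12+k, 12), with mean (12+k)/(12+12+k).
Set (12+k)/(24+k) > 0.68 and solve: k > (0.68·24 − 12)/(1 − 0.68) = 13.500.
The smallest integer exceeding 13.500 is 14, and checking k=14: (26)/(38) = 0.6842 > 0.68.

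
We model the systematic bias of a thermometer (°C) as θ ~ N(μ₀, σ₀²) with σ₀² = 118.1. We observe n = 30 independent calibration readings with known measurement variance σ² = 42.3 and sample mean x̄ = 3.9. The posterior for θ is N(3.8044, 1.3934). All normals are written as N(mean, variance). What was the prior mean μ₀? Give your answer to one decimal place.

With known observation variance, the Normal–Normal posterior has precision τ_n = τ₀ + n/σ² and mean μ_n = (τ₀μ₀ + (n/σ²)x̄)/τ_n.
Here τ₀ = 1/118.1 = 0.008467 and τ_data = 30/42.3 = 0.709220, so τ_n = 0.717687.
Rearranging for μ₀: μ₀ = (μ_n·τ_n − τ_data·x̄)/τ₀ = (3.8044·0.717687 − 0.709220·3.9) / 0.008467 = -0.035590/0.008467 ≈ -4.2.

μ₀ = -4.2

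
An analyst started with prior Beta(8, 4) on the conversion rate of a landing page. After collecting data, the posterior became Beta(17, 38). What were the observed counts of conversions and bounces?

A Beta(α, β) prior with s successes and f failures in binomial data gives a Beta(α+s, β+f) posterior.
Match parameters: s=17−8=9, f=38−4=34.

9 conversions and 34 bounces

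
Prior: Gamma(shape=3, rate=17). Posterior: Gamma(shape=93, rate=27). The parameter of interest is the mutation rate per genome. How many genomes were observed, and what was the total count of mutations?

n = 10 genomes with total 90 mutations

Gamma–Poisson conjugacy: posterior shape = α + Σxᵢ, posterior rate = β + n.
Matching: Σxᵢ = 93 − 3 = 90 and n = 27 − 17 = 10.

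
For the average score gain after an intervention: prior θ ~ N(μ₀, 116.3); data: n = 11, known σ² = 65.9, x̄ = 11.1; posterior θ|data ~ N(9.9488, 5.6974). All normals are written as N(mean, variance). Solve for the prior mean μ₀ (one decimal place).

μ₀ = -12.4

With known observation variance, the Normal–Normal posterior has precision τ_n = τ₀ + n/σ² and mean μ_n = (τ₀μ₀ + (n/σ²)x̄)/τ_n.
Here τ₀ = 1/116.3 = 0.008598 and τ_data = 11/65.9 = 0.166920, so τ_n = 0.175518.
Rearranging for μ₀: μ₀ = (μ_n·τ_n − τ_data·x̄)/τ₀ = (9.9488·0.175518 − 0.166920·11.1) / 0.008598 = -0.106619/0.008598 ≈ -12.4.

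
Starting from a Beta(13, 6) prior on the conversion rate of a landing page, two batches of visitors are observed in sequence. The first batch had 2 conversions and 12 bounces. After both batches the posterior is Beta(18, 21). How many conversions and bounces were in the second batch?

3 conversions and 3 bounces

Sequential conjugate updates are equivalent to a single update on the pooled data, so total successes = posterior α − prior α and total failures = posterior β − prior β.
Total across both batches: 18−13=5 conversions, 21−6=15 bounces.
Subtract the first batch: 5−2=3 conversions and 15−12=3 bounces.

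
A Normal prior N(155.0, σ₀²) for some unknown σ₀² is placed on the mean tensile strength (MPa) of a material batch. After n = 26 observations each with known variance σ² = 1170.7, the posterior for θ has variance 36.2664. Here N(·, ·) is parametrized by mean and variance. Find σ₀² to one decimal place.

For the Normal–Normal model with known σ², precisions add: τ_n = τ₀ + n/σ².
So 1/σ₀² = 1/36.2664 − 26/1170.7 = 0.027574 − 0.022209 = 0.005365.
Hence σ₀² = 1/0.005365 ≈ 186.4.

σ₀² = 186.4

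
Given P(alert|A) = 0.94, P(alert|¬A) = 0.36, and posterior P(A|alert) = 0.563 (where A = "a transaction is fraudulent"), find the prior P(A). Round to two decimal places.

Bayes' rule in odds form gives O(A|E) = O(A)·[P(E|A)/P(E|¬A)], hence O(A) = O(A|E)/LR.
Posterior odds = 0.563/(1−0.563) = 1.2883. LR = 0.94/0.36 = 2.6111.
Prior odds = 1.2883/2.6111 = 0.4934, so P(A) = 0.4934/(1+0.4934) ≈ 0.33.

P(A) = 0.33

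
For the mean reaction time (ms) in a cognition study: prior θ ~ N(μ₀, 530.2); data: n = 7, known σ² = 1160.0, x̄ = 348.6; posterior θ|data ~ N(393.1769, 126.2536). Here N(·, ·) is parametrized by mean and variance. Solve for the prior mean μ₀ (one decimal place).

With known observation variance, the Normal–Normal posterior has precision τ_n = τ₀ + n/σ² and mean μ_n = (τ₀μ₀ + (n/σ²)x̄)/τ_n.
Here τ₀ = 1/530.2 = 0.001886 and τ_data = 7/1160.0 = 0.006034, so τ_n = 0.007920.
Rearranging for μ₀: μ₀ = (μ_n·τ_n − τ_data·x̄)/τ₀ = (393.1769·0.007920 − 0.006034·348.6) / 0.001886 = 1.010509/0.001886 ≈ 535.8.

μ₀ = 535.8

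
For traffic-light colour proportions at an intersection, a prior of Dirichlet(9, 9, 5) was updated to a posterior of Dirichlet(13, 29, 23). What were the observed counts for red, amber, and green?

For a Dirichlet(α) prior with multinomial counts c, the posterior is Dirichlet(α + c) componentwise.
Counts are posterior − prior componentwise: 13−9=4, 29−9=20, 23−5=18.

counts (4, 20, 18)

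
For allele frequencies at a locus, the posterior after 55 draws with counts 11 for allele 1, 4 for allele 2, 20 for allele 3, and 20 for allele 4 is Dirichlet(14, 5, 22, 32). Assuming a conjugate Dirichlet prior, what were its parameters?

For a Dirichlet(α) prior with multinomial counts c, the posterior is Dirichlet(α + c) componentwise.
Subtract each count from the matching posterior parameter: 14−11=3, 5−4=1, 22−20=2, 32−20=12.

Dirichlet(3, 1, 2, 12)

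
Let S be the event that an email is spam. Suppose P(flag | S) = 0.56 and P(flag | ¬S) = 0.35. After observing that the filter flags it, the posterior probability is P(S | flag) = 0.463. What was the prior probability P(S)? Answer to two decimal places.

In odds form, posterior odds = prior odds × likelihood ratio, so prior odds = posterior odds ÷ LR.
Posterior odds = 0.463/(1−0.463) = 0.8622. LR = 0.56/0.35 = 1.6000.
Prior odds = 0.8622/1.6000 = 0.5389, so P(S) = 0.5389/(1+0.5389) ≈ 0.35.

P(S) = 0.35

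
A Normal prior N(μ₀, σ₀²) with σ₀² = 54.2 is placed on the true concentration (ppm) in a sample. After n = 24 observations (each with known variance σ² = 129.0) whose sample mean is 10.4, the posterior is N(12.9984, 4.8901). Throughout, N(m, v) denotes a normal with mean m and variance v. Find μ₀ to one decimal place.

μ₀ = 39.2

The posterior mean is a precision-weighted average: μ_n = (τ₀μ₀ + τ_data·x̄)/(τ₀+τ_data), with τ₀=1/σ₀² and τ_data=n/σ².
Here τ₀ = 1/54.2 = 0.018450 and τ_data = 24/129.0 = 0.186047, so τ_n = 0.204497.
Rearranging for μ₀: μ₀ = (μ_n·τ_n − τ_data·x̄)/τ₀ = (12.9984·0.204497 − 0.186047·10.4) / 0.018450 = 0.723245/0.018450 ≈ 39.2.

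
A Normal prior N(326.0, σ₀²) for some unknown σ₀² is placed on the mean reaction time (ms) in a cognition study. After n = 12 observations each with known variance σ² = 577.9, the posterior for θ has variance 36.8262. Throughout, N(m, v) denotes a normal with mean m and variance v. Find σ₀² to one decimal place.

Posterior precision equals prior precision plus data precision: 1/σ_n² = 1/σ₀² + n/σ².
So 1/σ₀² = 1/36.8262 − 12/577.9 = 0.027155 − 0.020765 = 0.006390.
Hence σ₀² = 1/0.006390 ≈ 156.5.

σ₀² = 156.5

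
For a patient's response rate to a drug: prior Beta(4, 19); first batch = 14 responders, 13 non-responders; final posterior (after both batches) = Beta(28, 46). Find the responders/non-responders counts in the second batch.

Because Beta–binomial updating is additive in the counts, the combined data contributed (α_post−α_prior, β_post−β_prior) successes and failures.
Total across both batches: 28−4=24 responders, 46−19=27 non-responders.
Subtract the first batch: 24−14=10 responders and 27−13=14 non-responders.

10 responders and 14 non-responders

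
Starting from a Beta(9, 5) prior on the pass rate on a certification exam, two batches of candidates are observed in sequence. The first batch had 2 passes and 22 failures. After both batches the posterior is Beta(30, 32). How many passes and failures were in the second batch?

19 passes and 5 failures

Because Beta–binomial updating is additive in the counts, the combined data contributed (α_post−α_prior, β_post−β_prior) successes and failures.
Total across both batches: 30−9=21 passes, 32−5=27 failures.
Subtract the first batch: 21−2=19 passes and 27−22=5 failures.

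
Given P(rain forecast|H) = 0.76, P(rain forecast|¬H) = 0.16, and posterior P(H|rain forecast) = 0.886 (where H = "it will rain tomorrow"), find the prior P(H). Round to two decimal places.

Bayes' rule in odds form gives O(H|E) = O(H)·[P(E|H)/P(E|¬H)], hence O(H) = O(H|E)/LR.
Posterior odds = 0.886/(1−0.886) = 7.7719. LR = 0.76/0.16 = 4.7500.
Prior odds = 7.7719/4.7500 = 1.6362, so P(H) = 1.6362/(1+1.6362) ≈ 0.62.

P(H) = 0.62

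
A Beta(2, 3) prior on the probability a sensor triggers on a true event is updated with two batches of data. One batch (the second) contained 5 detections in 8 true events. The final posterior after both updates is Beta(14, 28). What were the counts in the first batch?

7 detections and 22 misses

Sequential conjugate updates are equivalent to a single update on the pooled data, so total successes = posterior α − prior α and total failures = posterior β − prior β.
Total across both batches: 14−2=12 detections, 28−3=25 misses.
Subtract the second batch: 12−5=7 detections and 25−3=22 misses.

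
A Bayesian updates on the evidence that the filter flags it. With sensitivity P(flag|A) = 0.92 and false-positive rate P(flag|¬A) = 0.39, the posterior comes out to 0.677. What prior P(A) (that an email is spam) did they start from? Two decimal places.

P(A) = 0.47

In odds form, posterior odds = prior odds × likelihood ratio, so prior odds = posterior odds ÷ LR.
Posterior odds = 0.677/(1−0.677) = 2.0960. LR = 0.92/0.39 = 2.3590.
Prior odds = 2.0960/2.3590 = 0.8885, so P(A) = 0.8885/(1+0.8885) ≈ 0.47.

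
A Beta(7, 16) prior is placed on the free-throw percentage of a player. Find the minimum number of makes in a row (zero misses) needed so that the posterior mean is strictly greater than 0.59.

k = 17

After k makes and 0 misses the posterior is Beta(7+k, 16), with mean (7+k)/(7+16+k).
Set (7+k)/(23+k) > 0.59 and solve: k > (0.59·23 − 7)/(1 − 0.59) = 16.024.
The smallest integer exceeding 16.024 is 17, and checking k=17: (24)/(40) = 0.6000 > 0.59.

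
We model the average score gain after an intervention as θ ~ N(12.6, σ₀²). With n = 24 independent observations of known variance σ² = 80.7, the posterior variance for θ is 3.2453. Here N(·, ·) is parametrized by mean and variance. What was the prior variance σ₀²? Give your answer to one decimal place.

σ₀² = 93.1

For the Normal–Normal model with known σ², precisions add: τ_n = τ₀ + n/σ².
So 1/σ₀² = 1/3.2453 − 24/80.7 = 0.308138 − 0.297398 = 0.010740.
Hence σ₀² = 1/0.010740 ≈ 93.1.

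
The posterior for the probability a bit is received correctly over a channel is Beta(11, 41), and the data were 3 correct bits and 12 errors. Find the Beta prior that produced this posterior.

Beta is conjugate to the binomial likelihood: posterior = Beta(α+s, β+f).
So α = 11 − 3 = 8 and β = 41 − 12 = 29.

Beta(8, 29)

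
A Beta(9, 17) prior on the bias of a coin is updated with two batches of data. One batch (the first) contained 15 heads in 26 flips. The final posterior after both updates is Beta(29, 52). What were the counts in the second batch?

Because Beta–binomial updating is additive in the counts, the combined data contributed (α_post−α_prior, β_post−β_prior) successes and failures.
Total across both batches: 29−9=20 heads, 52−17=35 tails.
Subtract the first batch: 20−15=5 heads and 35−11=24 tails.

5 heads and 24 tails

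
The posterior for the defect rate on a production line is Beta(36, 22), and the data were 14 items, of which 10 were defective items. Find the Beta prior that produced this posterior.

Beta(26, 18)

Under Beta–binomial conjugacy the posterior parameters are (α+s, β+f).
So α = 36 − 10 = 26 and β = 22 − 4 = 18.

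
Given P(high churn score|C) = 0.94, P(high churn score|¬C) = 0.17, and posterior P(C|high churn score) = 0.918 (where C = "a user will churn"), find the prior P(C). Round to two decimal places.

P(C) = 0.67

Bayes' rule in odds form gives O(C|E) = O(C)·[P(E|C)/P(E|¬C)], hence O(C) = O(C|E)/LR.
Posterior odds = 0.918/(1−0.918) = 11.1951. LR = 0.94/0.17 = 5.5294.
Prior odds = 11.1951/5.5294 = 2.0247, so P(C) = 2.0247/(1+2.0247) ≈ 0.67.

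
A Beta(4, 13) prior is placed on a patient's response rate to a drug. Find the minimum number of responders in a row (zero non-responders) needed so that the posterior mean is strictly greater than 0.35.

After k responders and 0 non-responders the posterior is Beta(4+k, 13), with mean (4+k)/(4+13+k).
Set (4+k)/(17+k) > 0.35 and solve: k > (0.35·17 − 4)/(1 − 0.35) = 3.000.
The smallest integer exceeding 3.000 is 4, and checking k=4: (8)/(21) = 0.3810 > 0.35.

k = 4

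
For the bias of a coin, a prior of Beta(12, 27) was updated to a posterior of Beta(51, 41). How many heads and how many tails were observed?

39 heads and 14 tails

Beta is conjugate to the binomial likelihood: posterior = Beta(a+s, b+f).
So s = 51 − 12 = 39 and f = 41 − 27 = 14.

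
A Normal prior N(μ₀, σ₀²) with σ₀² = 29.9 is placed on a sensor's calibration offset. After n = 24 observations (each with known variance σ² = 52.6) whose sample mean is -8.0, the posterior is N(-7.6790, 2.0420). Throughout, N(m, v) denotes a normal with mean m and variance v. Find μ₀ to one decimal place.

μ₀ = -3.3

With known observation variance, the Normal–Normal posterior has precision τ_n = τ₀ + n/σ² and mean μ_n = (τ₀μ₀ + (n/σ²)x̄)/τ_n.
Here τ₀ = 1/29.9 = 0.033445 and τ_data = 24/52.6 = 0.456274, so τ_n = 0.489719.
Rearranging for μ₀: μ₀ = (μ_n·τ_n − τ_data·x̄)/τ₀ = (-7.6790·0.489719 − 0.456274·-8.0) / 0.033445 = -0.110360/0.033445 ≈ -3.3.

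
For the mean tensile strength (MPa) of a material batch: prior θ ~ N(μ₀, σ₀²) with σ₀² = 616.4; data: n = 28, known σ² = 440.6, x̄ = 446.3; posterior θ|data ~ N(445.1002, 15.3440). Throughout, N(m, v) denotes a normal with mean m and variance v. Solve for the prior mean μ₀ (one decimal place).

μ₀ = 398.1

The posterior mean is a precision-weighted average: μ_n = (τ₀μ₀ + τ_data·x̄)/(τ₀+τ_data), with τ₀=1/σ₀² and τ_data=n/σ².
Here τ₀ = 1/616.4 = 0.001622 and τ_data = 28/440.6 = 0.063550, so τ_n = 0.065172.
Rearranging for μ₀: μ₀ = (μ_n·τ_n − τ_data·x̄)/τ₀ = (445.1002·0.065172 − 0.063550·446.3) / 0.001622 = 0.645705/0.001622 ≈ 398.1.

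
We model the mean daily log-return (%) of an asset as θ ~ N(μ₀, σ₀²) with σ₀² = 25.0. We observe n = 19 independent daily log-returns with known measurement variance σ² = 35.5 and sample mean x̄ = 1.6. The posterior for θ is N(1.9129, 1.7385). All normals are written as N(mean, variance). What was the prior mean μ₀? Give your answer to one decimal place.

μ₀ = 6.1

With known observation variance, the Normal–Normal posterior has precision τ_n = τ₀ + n/σ² and mean μ_n = (τ₀μ₀ + (n/σ²)x̄)/τ_n.
Here τ₀ = 1/25.0 = 0.040000 and τ_data = 19/35.5 = 0.535211, so τ_n = 0.575211.
Rearranging for μ₀: μ₀ = (μ_n·τ_n − τ_data·x̄)/τ₀ = (1.9129·0.575211 − 0.535211·1.6) / 0.040000 = 0.243984/0.040000 ≈ 6.1.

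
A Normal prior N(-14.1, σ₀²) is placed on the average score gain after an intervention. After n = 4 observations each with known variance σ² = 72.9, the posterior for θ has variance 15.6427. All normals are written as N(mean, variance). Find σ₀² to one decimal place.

σ₀² = 110.4

Posterior precision equals prior precision plus data precision: 1/σ_n² = 1/σ₀² + n/σ².
So 1/σ₀² = 1/15.6427 − 4/72.9 = 0.063928 − 0.054870 = 0.009058.
Hence σ₀² = 1/0.009058 ≈ 110.4.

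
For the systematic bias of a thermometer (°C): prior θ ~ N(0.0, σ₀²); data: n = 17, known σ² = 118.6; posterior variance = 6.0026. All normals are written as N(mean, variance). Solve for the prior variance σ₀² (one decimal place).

Posterior precision equals prior precision plus data precision: 1/σ_n² = 1/σ₀² + n/σ².
So 1/σ₀² = 1/6.0026 − 17/118.6 = 0.166594 − 0.143339 = 0.023255.
Hence σ₀² = 1/0.023255 ≈ 43.0.

σ₀² = 43.0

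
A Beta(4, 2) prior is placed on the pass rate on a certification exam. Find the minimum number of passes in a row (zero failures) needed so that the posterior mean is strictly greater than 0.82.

k = 6

After k passes and 0 failures the posterior is Beta(4+k, 2), with mean (4+k)/(4+2+k).
Set (4+k)/(6+k) > 0.82 and solve: k > (0.82·6 − 4)/(1 − 0.82) = 5.111.
The smallest integer exceeding 5.111 is 6, and checking k=6: (10)/(12) = 0.8333 > 0.82.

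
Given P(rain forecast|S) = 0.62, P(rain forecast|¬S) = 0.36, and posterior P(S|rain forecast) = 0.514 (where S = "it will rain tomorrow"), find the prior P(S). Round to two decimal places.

P(S) = 0.38

Bayes' rule in odds form gives O(S|E) = O(S)·[P(E|S)/P(E|¬S)], hence O(S) = O(S|E)/LR.
Posterior odds = 0.514/(1−0.514) = 1.0576. LR = 0.62/0.36 = 1.7222.
Prior odds = 1.0576/1.7222 = 0.6141, so P(S) = 0.6141/(1+0.6141) ≈ 0.38.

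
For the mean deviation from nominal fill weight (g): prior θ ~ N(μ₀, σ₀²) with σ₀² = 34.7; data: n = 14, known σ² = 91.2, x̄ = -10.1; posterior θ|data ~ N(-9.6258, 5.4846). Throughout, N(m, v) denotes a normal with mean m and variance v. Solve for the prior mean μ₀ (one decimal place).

With known observation variance, the Normal–Normal posterior has precision τ_n = τ₀ + n/σ² and mean μ_n = (τ₀μ₀ + (n/σ²)x̄)/τ_n.
Here τ₀ = 1/34.7 = 0.028818 and τ_data = 14/91.2 = 0.153509, so τ_n = 0.182327.
Rearranging for μ₀: μ₀ = (μ_n·τ_n − τ_data·x̄)/τ₀ = (-9.6258·0.182327 − 0.153509·-10.1) / 0.028818 = -0.204602/0.028818 ≈ -7.1.

μ₀ = -7.1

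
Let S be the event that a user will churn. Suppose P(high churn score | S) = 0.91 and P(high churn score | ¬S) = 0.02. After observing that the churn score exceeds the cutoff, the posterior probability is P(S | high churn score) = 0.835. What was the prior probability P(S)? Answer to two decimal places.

P(S) = 0.10

In odds form, posterior odds = prior odds × likelihood ratio, so prior odds = posterior odds ÷ LR.
Posterior odds = 0.835/(1−0.835) = 5.0606. LR = 0.91/0.02 = 45.5000.
Prior odds = 5.0606/45.5000 = 0.1112, so P(S) = 0.1112/(1+0.1112) ≈ 0.10.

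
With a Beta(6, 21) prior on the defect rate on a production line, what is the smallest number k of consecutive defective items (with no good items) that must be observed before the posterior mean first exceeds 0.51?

k = 16

After k defective items and 0 good items the posterior is Beta(6+k, 21), with mean (6+k)/(6+21+k).
Set (6+k)/(27+k) > 0.51 and solve: k > (0.51·27 − 6)/(1 − 0.51) = 15.857.
The smallest integer exceeding 15.857 is 16, and checking k=16: (22)/(43) = 0.5116 > 0.51.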